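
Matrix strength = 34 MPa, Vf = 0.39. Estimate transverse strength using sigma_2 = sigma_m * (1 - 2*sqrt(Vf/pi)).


factor = 1 - 2*sqrt(0.39/pi) = 0.2953
sigma_2 = 34 * 0.2953 = 10.04 MPa

10.04 MPa


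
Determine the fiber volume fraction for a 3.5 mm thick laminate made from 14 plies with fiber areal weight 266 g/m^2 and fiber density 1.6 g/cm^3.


Vf = n * FAW / (rho_f * h * 1000) = 14 * 266 / (1.6 * 3.5 * 1000) = 0.665

0.665


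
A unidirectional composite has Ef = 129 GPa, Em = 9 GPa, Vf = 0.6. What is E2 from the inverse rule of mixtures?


1/E2 = Vf/Ef + (1-Vf)/Em = 0.6/129 + 0.4/9
E2 = 20.37 GPa

20.37 GPa


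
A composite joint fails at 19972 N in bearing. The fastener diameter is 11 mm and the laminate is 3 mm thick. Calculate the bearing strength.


sigma_br = F/(d*h) = 19972/(11*3) = 605.2 MPa

605.2 MPa


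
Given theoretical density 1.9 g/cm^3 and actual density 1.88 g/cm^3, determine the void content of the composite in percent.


Void% = (rho_theo - rho_actual)/rho_theo * 100 = (1.9 - 1.88)/1.9 * 100 = 1.05%

1.05%


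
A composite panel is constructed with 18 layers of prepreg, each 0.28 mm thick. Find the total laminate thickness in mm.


h = n * t_ply = 18 * 0.28 = 5.04 mm

5.04 mm


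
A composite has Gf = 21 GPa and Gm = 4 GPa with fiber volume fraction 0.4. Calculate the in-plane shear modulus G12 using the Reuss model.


1/G12 = Vf/Gf + (1-Vf)/Gm = 0.4/21 + 0.6/4
G12 = 5.92 GPa

5.92 GPa


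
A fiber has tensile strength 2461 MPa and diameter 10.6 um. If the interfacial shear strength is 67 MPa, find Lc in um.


Lc = sigma_f * d / (2 * tau_i) = 2461 * 10.6 / (2 * 67) = 194.7 um

194.7 um


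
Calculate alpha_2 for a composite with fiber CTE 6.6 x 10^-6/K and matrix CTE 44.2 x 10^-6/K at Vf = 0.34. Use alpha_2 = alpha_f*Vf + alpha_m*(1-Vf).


alpha_2 = alpha_f*Vf + alpha_m*(1-Vf) = 6.6*0.34 + 44.2*0.66 = 31.4 x 10^-6/K

31.4 x 10^-6/K


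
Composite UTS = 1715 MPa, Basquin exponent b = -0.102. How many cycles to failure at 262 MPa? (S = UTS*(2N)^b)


N = 0.5 * (S/UTS)^(1/b) = 0.5 * (262/1715)^(1/-0.102) = 4.9958e+07 cycles

4.9958e+07 cycles


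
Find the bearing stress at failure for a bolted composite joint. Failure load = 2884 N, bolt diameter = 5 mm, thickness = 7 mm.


sigma_br = F/(d*h) = 2884/(5*7) = 82.4 MPa

82.4 MPa


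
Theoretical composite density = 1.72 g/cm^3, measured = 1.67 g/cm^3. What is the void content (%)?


Void% = (rho_theo - rho_actual)/rho_theo * 100 = (1.72 - 1.67)/1.72 * 100 = 2.91%

2.91%


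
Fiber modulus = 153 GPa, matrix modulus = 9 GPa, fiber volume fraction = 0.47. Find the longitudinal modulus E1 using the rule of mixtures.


E1 = Ef*Vf + Em*(1-Vf) = 153*0.47 + 9*0.53 = 76.68 GPa

76.68 GPa


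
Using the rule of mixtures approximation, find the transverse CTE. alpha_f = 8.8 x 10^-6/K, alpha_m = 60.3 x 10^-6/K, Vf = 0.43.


alpha_2 = alpha_f*Vf + alpha_m*(1-Vf) = 8.8*0.43 + 60.3*0.57 = 38.2 x 10^-6/K

38.2 x 10^-6/K


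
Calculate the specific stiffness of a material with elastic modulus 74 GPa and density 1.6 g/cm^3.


Specific stiffness = E/rho = 74/1.6 = 46.3 GPa/(g/cm^3)

46.3 GPa/(g/cm^3)


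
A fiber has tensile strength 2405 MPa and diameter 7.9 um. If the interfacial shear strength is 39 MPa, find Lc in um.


Lc = sigma_f * d / (2 * tau_i) = 2405 * 7.9 / (2 * 39) = 243.6 um

243.6 um


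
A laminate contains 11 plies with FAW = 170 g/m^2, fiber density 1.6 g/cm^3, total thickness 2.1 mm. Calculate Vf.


Vf = n * FAW / (rho_f * h * 1000) = 11 * 170 / (1.6 * 2.1 * 1000) = 0.5565

0.5565


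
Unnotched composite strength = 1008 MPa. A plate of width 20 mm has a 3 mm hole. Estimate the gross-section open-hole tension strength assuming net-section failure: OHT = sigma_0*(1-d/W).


OHT = sigma_0*(1-d/W) = 1008*(1-3/20) = 856.8 MPa

856.8 MPa


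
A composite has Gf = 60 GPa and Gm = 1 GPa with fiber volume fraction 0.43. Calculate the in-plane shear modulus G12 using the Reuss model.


1/G12 = Vf/Gf + (1-Vf)/Gm = 0.43/60 + 0.57/1
G12 = 1.73 GPa

1.73 GPa


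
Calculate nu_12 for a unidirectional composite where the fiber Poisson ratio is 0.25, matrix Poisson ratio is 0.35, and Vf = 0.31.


nu_12 = nu_f*Vf + nu_m*(1-Vf) = 0.25*0.31 + 0.35*0.69 = 0.319

0.319


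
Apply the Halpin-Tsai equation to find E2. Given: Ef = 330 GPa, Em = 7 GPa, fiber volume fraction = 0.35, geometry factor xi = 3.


eta = (Ef/Em - 1)/(Ef/Em + xi) = (47.1429 - 1)/(47.1429 + 3) = 0.9202
E2 = Em*(1+xi*eta*Vf)/(1-eta*Vf) = 20.3 GPa

20.3 GPa


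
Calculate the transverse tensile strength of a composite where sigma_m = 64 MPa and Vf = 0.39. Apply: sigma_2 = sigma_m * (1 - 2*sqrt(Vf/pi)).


factor = 1 - 2*sqrt(0.39/pi) = 0.2953
sigma_2 = 64 * 0.2953 = 18.9 MPa

18.9 MPa


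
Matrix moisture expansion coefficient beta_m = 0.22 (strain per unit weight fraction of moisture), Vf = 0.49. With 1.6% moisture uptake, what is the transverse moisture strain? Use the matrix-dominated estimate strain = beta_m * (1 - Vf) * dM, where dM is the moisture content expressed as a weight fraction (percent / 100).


dM = 1.6/100 = 0.016
strain = beta_m * (1-Vf) * dM = 0.22 * 0.51 * 0.016 = 0.0017952

0.0017952


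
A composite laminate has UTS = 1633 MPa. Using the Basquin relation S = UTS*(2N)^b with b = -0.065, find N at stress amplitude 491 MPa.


N = 0.5 * (S/UTS)^(1/b) = 0.5 * (491/1633)^(1/-0.065) = 5.3490e+07 cycles

5.3490e+07 cycles


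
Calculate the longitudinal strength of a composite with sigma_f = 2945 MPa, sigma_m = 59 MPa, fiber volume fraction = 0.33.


sigma_1 = sigma_f*Vf + sigma_m*(1-Vf) = 2945*0.33 + 59*0.67 = 1011.4 MPa

1011.4 MPa


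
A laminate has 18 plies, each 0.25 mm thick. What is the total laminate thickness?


h = n * t_ply = 18 * 0.25 = 4.5 mm

4.5 mm


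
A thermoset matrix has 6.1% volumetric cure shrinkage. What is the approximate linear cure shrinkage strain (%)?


Linear shrinkage ≈ vol_shrink/3 = 6.1/3 = 2.033%

2.033%


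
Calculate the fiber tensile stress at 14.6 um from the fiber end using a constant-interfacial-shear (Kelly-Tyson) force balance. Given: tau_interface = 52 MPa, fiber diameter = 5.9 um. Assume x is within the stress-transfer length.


Force balance: sigma_f * (pi*d^2/4) = tau * (pi*d) * x  ->  sigma_f = 4 * tau * x / d
sigma_f = 4 * 52 * 14.6 / 5.9 = 514.7 MPa

514.7 MPa


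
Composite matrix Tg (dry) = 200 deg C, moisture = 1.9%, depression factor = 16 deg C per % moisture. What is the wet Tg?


Tg_wet = Tg_dry - k*moisture = 200 - 16*1.9 = 169.6 deg C

169.6 deg C


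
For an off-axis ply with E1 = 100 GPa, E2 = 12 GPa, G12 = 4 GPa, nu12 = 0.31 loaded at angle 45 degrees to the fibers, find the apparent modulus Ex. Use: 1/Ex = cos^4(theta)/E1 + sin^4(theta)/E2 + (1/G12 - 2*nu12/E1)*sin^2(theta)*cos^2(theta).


cos^4(45) = 0.25, sin^4(45) = 0.25, sin^2(45)*cos^2(45) = 0.25
1/G12 - 2*nu12/E1 = 1/4 - 2*0.31/100 = 0.2438 GPa^-1
1/Ex = 0.25/100 + 0.25/12 + 0.2438*0.25 = 0.0842833 GPa^-1
Ex = 11.86 GPa

11.86 GPa


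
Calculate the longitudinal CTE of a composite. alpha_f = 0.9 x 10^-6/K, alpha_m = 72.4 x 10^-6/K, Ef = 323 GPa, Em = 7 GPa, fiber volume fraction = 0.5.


E1 = Ef*Vf + Em*(1-Vf) = 165.0
alpha_1 = (alpha_f*Ef*Vf + alpha_m*Em*(1-Vf))/E1 = 2.42 x 10^-6/K

2.42 x 10^-6/K


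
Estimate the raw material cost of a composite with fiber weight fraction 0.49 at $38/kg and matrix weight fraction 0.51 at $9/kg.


Cost = cost_f*Wf + cost_m*Wm = 38*0.49 + 9*0.51 = $23.21/kg

$23.21/kg


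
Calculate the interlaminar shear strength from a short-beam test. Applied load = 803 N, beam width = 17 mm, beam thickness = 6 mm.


ILSS = 3F/(4bh) = 3*803/(4*17*6) = 5.9 MPa

5.9 MPa


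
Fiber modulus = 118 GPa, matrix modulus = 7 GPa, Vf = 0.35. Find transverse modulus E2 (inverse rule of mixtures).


1/E2 = Vf/Ef + (1-Vf)/Em = 0.35/118 + 0.65/7
E2 = 10.44 GPa

10.44 GPa


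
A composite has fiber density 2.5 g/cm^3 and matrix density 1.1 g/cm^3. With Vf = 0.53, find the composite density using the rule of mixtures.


rho_c = rho_f*Vf + rho_m*(1-Vf) = 2.5*0.53 + 1.1*0.47 = 1.842 g/cm^3

1.842 g/cm^3


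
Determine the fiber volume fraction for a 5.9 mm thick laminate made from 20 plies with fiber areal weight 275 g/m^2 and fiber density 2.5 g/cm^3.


Vf = n * FAW / (rho_f * h * 1000) = 20 * 275 / (2.5 * 5.9 * 1000) = 0.3729

0.3729


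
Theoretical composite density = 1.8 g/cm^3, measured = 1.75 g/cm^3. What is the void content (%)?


Void% = (rho_theo - rho_actual)/rho_theo * 100 = (1.8 - 1.75)/1.8 * 100 = 2.78%

2.78%


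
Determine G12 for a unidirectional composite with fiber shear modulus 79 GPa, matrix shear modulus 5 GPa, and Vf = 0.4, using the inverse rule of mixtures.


1/G12 = Vf/Gf + (1-Vf)/Gm = 0.4/79 + 0.6/5
G12 = 8.0 GPa

8.0 GPa


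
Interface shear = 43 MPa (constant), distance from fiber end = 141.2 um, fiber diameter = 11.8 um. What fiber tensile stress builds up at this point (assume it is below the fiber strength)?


Force balance: sigma_f * (pi*d^2/4) = tau * (pi*d) * x  ->  sigma_f = 4 * tau * x / d
sigma_f = 4 * 43 * 141.2 / 11.8 = 2058.2 MPa

2058.2 MPa


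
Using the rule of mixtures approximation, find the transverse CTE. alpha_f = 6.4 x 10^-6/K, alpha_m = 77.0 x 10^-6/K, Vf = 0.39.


alpha_2 = alpha_f*Vf + alpha_m*(1-Vf) = 6.4*0.39 + 77.0*0.61 = 49.5 x 10^-6/K

49.5 x 10^-6/K


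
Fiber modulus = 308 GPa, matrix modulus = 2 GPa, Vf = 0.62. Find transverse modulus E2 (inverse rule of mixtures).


1/E2 = Vf/Ef + (1-Vf)/Em = 0.62/308 + 0.38/2
E2 = 5.21 GPa

5.21 GPa


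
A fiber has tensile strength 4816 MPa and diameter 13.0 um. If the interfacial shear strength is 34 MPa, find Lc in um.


Lc = sigma_f * d / (2 * tau_i) = 4816 * 13.0 / (2 * 34) = 920.7 um

920.7 um


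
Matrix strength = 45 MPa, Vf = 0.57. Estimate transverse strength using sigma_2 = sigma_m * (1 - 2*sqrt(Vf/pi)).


factor = 1 - 2*sqrt(0.57/pi) = 0.1481
sigma_2 = 45 * 0.1481 = 6.66 MPa

6.66 MPa


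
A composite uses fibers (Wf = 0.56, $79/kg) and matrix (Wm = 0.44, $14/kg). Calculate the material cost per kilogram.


Cost = cost_f*Wf + cost_m*Wm = 79*0.56 + 14*0.44 = $50.4/kg

$50.4/kg


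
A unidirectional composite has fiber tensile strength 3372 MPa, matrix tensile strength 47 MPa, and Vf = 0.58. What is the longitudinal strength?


sigma_1 = sigma_f*Vf + sigma_m*(1-Vf) = 3372*0.58 + 47*0.42 = 1975.5 MPa

1975.5 MPa


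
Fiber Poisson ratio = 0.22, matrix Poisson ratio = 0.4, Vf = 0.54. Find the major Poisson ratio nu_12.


nu_12 = nu_f*Vf + nu_m*(1-Vf) = 0.22*0.54 + 0.4*0.46 = 0.3028

0.3028


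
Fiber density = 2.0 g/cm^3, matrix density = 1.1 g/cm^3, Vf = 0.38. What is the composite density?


rho_c = rho_f*Vf + rho_m*(1-Vf) = 2.0*0.38 + 1.1*0.62 = 1.442 g/cm^3

1.442 g/cm^3


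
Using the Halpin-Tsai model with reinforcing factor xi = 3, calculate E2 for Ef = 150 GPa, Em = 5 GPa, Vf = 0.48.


eta = (Ef/Em - 1)/(Ef/Em + xi) = (30.0 - 1)/(30.0 + 3) = 0.8788
E2 = Em*(1+xi*eta*Vf)/(1-eta*Vf) = 19.59 GPa

19.59 GPa


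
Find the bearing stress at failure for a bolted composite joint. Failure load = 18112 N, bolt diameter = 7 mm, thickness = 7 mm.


sigma_br = F/(d*h) = 18112/(7*7) = 369.6 MPa

369.6 MPa


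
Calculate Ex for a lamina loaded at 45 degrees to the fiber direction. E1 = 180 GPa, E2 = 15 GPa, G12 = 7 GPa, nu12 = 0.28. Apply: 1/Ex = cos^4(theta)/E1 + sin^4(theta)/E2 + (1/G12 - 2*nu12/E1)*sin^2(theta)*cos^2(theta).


cos^4(45) = 0.25, sin^4(45) = 0.25, sin^2(45)*cos^2(45) = 0.25
1/G12 - 2*nu12/E1 = 1/7 - 2*0.28/180 = 0.139746 GPa^-1
1/Ex = 0.25/180 + 0.25/15 + 0.139746*0.25 = 0.0529921 GPa^-1
Ex = 18.87 GPa

18.87 GPa


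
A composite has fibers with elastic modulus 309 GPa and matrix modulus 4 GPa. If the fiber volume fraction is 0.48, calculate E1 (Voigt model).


E1 = Ef*Vf + Em*(1-Vf) = 309*0.48 + 4*0.52 = 150.4 GPa

150.4 GPa


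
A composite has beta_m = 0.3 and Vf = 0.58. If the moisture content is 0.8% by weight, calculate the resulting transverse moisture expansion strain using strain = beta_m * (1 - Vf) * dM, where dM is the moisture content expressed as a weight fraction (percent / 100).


dM = 0.8/100 = 0.008
strain = beta_m * (1-Vf) * dM = 0.3 * 0.42 * 0.008 = 0.001008

0.001008


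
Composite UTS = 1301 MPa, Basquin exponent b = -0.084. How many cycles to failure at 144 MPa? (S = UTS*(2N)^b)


N = 0.5 * (S/UTS)^(1/b) = 0.5 * (144/1301)^(1/-0.084) = 1.1992e+11 cycles

1.1992e+11 cycles


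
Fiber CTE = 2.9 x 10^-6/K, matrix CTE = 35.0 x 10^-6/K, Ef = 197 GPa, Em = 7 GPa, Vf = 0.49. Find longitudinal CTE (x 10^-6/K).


E1 = Ef*Vf + Em*(1-Vf) = 100.1
alpha_1 = (alpha_f*Ef*Vf + alpha_m*Em*(1-Vf))/E1 = 4.04 x 10^-6/K

4.04 x 10^-6/K


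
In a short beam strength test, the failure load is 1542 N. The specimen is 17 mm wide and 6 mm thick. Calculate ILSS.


ILSS = 3F/(4bh) = 3*1542/(4*17*6) = 11.34 MPa

11.34 MPa


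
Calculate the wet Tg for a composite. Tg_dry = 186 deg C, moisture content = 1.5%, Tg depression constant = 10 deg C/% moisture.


Tg_wet = Tg_dry - k*moisture = 186 - 10*1.5 = 171.0 deg C

171.0 deg C


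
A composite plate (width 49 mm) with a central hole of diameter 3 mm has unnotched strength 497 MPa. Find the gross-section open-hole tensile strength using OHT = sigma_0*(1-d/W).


OHT = sigma_0*(1-d/W) = 497*(1-3/49) = 466.6 MPa

466.6 MPa


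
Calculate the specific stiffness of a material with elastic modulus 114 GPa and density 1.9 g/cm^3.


Specific stiffness = E/rho = 114/1.9 = 60.0 GPa/(g/cm^3)

60.0 GPa/(g/cm^3)


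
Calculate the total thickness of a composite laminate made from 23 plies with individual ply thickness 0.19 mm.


h = n * t_ply = 23 * 0.19 = 4.37 mm

4.37 mm


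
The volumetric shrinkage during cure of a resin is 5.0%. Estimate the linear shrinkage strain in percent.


Linear shrinkage ≈ vol_shrink/3 = 5.0/3 = 1.667%

1.667%


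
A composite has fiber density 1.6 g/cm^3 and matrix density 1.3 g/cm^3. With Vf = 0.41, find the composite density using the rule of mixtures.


rho_c = rho_f*Vf + rho_m*(1-Vf) = 1.6*0.41 + 1.3*0.59 = 1.423 g/cm^3

1.423 g/cm^3


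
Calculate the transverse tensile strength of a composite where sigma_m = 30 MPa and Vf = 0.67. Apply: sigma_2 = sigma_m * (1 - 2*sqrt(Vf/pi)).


factor = 1 - 2*sqrt(0.67/pi) = 0.0764
sigma_2 = 30 * 0.0764 = 2.29 MPa

2.29 MPa


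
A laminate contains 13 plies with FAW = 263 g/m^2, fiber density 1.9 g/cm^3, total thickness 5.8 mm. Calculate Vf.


Vf = n * FAW / (rho_f * h * 1000) = 13 * 263 / (1.9 * 5.8 * 1000) = 0.3103

0.3103


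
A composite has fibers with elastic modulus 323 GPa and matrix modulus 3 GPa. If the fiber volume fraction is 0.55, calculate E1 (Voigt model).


E1 = Ef*Vf + Em*(1-Vf) = 323*0.55 + 3*0.45 = 179.0 GPa

179.0 GPa


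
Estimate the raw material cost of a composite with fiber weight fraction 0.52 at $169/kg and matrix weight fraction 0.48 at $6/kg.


Cost = cost_f*Wf + cost_m*Wm = 169*0.52 + 6*0.48 = $90.76/kg

$90.76/kg


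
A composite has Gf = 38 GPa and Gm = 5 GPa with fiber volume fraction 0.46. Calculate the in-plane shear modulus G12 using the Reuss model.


1/G12 = Vf/Gf + (1-Vf)/Gm = 0.46/38 + 0.54/5
G12 = 8.33 GPa

8.33 GPa


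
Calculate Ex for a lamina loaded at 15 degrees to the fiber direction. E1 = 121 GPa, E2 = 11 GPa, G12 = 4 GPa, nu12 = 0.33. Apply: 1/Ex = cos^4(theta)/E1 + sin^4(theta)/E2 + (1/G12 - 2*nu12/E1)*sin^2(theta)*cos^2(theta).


cos^4(15) = 0.870513, sin^4(15) = 0.004487, sin^2(15)*cos^2(15) = 0.0625
1/G12 - 2*nu12/E1 = 1/4 - 2*0.33/121 = 0.244545 GPa^-1
1/Ex = 0.870513/121 + 0.004487/11 + 0.244545*0.0625 = 0.0228863 GPa^-1
Ex = 43.69 GPa

43.69 GPa


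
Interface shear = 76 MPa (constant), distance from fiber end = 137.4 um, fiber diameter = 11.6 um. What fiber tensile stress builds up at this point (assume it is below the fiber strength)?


Force balance: sigma_f * (pi*d^2/4) = tau * (pi*d) * x  ->  sigma_f = 4 * tau * x / d
sigma_f = 4 * 76 * 137.4 / 11.6 = 3600.8 MPa

3600.8 MPa


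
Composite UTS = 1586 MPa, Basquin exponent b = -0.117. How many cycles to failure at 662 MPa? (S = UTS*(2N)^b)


N = 0.5 * (S/UTS)^(1/b) = 0.5 * (662/1586)^(1/-0.117) = 875.1678 cycles

875.1678 cycles


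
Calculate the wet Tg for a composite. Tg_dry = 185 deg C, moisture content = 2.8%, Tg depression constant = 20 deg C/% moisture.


Tg_wet = Tg_dry - k*moisture = 185 - 20*2.8 = 129.0 deg C

129.0 deg C


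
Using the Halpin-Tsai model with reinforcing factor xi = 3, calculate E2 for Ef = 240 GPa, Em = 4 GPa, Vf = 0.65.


eta = (Ef/Em - 1)/(Ef/Em + xi) = (60.0 - 1)/(60.0 + 3) = 0.9365
E2 = Em*(1+xi*eta*Vf)/(1-eta*Vf) = 28.89 GPa

28.89 GPa


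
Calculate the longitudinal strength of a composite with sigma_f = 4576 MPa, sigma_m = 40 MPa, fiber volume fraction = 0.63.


sigma_1 = sigma_f*Vf + sigma_m*(1-Vf) = 4576*0.63 + 40*0.37 = 2897.7 MPa

2897.7 MPa


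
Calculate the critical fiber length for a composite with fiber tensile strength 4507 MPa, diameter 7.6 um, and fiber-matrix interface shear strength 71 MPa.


Lc = sigma_f * d / (2 * tau_i) = 4507 * 7.6 / (2 * 71) = 241.2 um

241.2 um


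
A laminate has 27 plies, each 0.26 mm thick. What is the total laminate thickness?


h = n * t_ply = 27 * 0.26 = 7.02 mm

7.02 mm


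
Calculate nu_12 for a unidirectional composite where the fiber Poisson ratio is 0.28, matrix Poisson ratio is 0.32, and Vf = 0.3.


nu_12 = nu_f*Vf + nu_m*(1-Vf) = 0.28*0.3 + 0.32*0.7 = 0.308

0.308


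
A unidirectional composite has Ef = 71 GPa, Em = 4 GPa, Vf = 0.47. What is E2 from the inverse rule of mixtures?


1/E2 = Vf/Ef + (1-Vf)/Em = 0.47/71 + 0.53/4
E2 = 7.19 GPa

7.19 GPa


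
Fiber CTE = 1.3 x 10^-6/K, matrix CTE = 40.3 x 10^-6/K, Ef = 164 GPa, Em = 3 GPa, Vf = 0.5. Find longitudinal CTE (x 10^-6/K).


E1 = Ef*Vf + Em*(1-Vf) = 83.5
alpha_1 = (alpha_f*Ef*Vf + alpha_m*Em*(1-Vf))/E1 = 2.0 x 10^-6/K

2.0 x 10^-6/K


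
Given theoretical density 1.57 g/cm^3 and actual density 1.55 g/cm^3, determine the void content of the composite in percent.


Void% = (rho_theo - rho_actual)/rho_theo * 100 = (1.57 - 1.55)/1.57 * 100 = 1.27%

1.27%


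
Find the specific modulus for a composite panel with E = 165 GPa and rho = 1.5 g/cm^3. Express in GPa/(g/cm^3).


Specific stiffness = E/rho = 165/1.5 = 110.0 GPa/(g/cm^3)

110.0 GPa/(g/cm^3)


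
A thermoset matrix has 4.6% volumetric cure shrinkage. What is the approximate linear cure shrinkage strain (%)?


Linear shrinkage ≈ vol_shrink/3 = 4.6/3 = 1.533%

1.533%


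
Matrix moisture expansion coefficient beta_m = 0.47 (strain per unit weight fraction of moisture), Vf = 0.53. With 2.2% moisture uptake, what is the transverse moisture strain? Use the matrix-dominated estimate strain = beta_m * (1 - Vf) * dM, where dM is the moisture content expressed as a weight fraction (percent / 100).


dM = 2.2/100 = 0.022
strain = beta_m * (1-Vf) * dM = 0.47 * 0.47 * 0.022 = 0.0048598

0.0048598


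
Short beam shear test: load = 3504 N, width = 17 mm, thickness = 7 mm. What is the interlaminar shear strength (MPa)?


ILSS = 3F/(4bh) = 3*3504/(4*17*7) = 22.08 MPa

22.08 MPa


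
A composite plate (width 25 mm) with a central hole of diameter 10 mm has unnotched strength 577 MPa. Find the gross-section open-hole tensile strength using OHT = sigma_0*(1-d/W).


OHT = sigma_0*(1-d/W) = 577*(1-10/25) = 346.2 MPa

346.2 MPa


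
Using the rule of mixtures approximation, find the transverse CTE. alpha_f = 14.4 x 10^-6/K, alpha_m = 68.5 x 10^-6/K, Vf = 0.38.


alpha_2 = alpha_f*Vf + alpha_m*(1-Vf) = 14.4*0.38 + 68.5*0.62 = 47.9 x 10^-6/K

47.9 x 10^-6/K


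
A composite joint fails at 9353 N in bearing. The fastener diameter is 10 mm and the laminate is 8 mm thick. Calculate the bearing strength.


sigma_br = F/(d*h) = 9353/(10*8) = 116.9 MPa

116.9 MPa


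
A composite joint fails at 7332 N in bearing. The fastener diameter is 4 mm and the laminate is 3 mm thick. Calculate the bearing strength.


sigma_br = F/(d*h) = 7332/(4*3) = 611.0 MPa

611.0 MPa


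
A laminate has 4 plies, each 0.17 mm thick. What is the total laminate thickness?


h = n * t_ply = 4 * 0.17 = 0.68 mm

0.68 mm


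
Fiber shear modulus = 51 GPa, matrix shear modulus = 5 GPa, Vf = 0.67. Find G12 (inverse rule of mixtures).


1/G12 = Vf/Gf + (1-Vf)/Gm = 0.67/51 + 0.33/5
G12 = 12.64 GPa

12.64 GPa


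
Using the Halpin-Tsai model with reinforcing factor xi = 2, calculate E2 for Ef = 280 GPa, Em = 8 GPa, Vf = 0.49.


eta = (Ef/Em - 1)/(Ef/Em + xi) = (35.0 - 1)/(35.0 + 2) = 0.9189
E2 = Em*(1+xi*eta*Vf)/(1-eta*Vf) = 27.66 GPa

27.66 GPa


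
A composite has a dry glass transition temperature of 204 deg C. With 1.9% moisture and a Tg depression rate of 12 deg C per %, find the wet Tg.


Tg_wet = Tg_dry - k*moisture = 204 - 12*1.9 = 181.2 deg C

181.2 deg C


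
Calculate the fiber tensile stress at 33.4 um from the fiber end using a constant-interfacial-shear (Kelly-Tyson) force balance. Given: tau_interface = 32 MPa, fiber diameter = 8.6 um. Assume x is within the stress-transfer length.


Force balance: sigma_f * (pi*d^2/4) = tau * (pi*d) * x  ->  sigma_f = 4 * tau * x / d
sigma_f = 4 * 32 * 33.4 / 8.6 = 497.1 MPa

497.1 MPa


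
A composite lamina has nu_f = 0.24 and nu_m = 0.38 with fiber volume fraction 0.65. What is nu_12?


nu_12 = nu_f*Vf + nu_m*(1-Vf) = 0.24*0.65 + 0.38*0.35 = 0.289

0.289


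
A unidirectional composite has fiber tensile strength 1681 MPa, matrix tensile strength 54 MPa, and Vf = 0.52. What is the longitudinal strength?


sigma_1 = sigma_f*Vf + sigma_m*(1-Vf) = 1681*0.52 + 54*0.48 = 900.0 MPa

900.0 MPa


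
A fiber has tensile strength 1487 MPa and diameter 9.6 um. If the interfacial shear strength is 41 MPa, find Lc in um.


Lc = sigma_f * d / (2 * tau_i) = 1487 * 9.6 / (2 * 41) = 174.1 um

174.1 um


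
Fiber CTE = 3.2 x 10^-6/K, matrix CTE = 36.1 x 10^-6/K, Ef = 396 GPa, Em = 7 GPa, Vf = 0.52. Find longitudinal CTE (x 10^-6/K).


E1 = Ef*Vf + Em*(1-Vf) = 209.28
alpha_1 = (alpha_f*Ef*Vf + alpha_m*Em*(1-Vf))/E1 = 3.73 x 10^-6/K

3.73 x 10^-6/K


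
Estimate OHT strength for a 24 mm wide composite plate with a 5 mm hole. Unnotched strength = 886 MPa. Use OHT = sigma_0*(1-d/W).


OHT = sigma_0*(1-d/W) = 886*(1-5/24) = 701.4 MPa

701.4 MPa


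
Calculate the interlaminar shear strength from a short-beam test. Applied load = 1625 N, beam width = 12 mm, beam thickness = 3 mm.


ILSS = 3F/(4bh) = 3*1625/(4*12*3) = 33.85 MPa

33.85 MPa


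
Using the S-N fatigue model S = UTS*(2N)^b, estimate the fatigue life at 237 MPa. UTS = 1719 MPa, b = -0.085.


N = 0.5 * (S/UTS)^(1/b) = 0.5 * (237/1719)^(1/-0.085) = 6.6500e+09 cycles

6.6500e+09 cycles


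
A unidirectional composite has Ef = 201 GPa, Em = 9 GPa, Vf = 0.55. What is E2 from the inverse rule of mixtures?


1/E2 = Vf/Ef + (1-Vf)/Em = 0.55/201 + 0.45/9
E2 = 18.96 GPa

18.96 GPa


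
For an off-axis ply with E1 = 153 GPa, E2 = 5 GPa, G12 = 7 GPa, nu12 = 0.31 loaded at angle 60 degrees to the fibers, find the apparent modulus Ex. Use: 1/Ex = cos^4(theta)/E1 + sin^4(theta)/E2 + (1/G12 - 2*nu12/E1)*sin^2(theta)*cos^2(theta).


cos^4(60) = 0.0625, sin^4(60) = 0.5625, sin^2(60)*cos^2(60) = 0.1875
1/G12 - 2*nu12/E1 = 1/7 - 2*0.31/153 = 0.138805 GPa^-1
1/Ex = 0.0625/153 + 0.5625/5 + 0.138805*0.1875 = 0.1389344 GPa^-1
Ex = 7.2 GPa

7.2 GPa


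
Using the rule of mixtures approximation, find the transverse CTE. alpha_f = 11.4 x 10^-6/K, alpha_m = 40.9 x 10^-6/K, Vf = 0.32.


alpha_2 = alpha_f*Vf + alpha_m*(1-Vf) = 11.4*0.32 + 40.9*0.68 = 31.5 x 10^-6/K

31.5 x 10^-6/K


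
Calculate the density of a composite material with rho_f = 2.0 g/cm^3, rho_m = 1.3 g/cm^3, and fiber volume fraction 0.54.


rho_c = rho_f*Vf + rho_m*(1-Vf) = 2.0*0.54 + 1.3*0.46 = 1.678 g/cm^3

1.678 g/cm^3


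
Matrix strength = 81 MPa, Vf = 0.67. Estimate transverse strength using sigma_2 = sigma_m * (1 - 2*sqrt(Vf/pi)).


factor = 1 - 2*sqrt(0.67/pi) = 0.0764
sigma_2 = 81 * 0.0764 = 6.19 MPa

6.19 MPa


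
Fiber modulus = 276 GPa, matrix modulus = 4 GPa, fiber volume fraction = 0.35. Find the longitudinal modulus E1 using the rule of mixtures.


E1 = Ef*Vf + Em*(1-Vf) = 276*0.35 + 4*0.65 = 99.2 GPa

99.2 GPa


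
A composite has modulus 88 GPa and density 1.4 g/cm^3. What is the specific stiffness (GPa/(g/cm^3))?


Specific stiffness = E/rho = 88/1.4 = 62.9 GPa/(g/cm^3)

62.9 GPa/(g/cm^3)


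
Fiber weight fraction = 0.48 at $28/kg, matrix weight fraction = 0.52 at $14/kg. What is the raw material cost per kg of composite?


Cost = cost_f*Wf + cost_m*Wm = 28*0.48 + 14*0.52 = $20.72/kg

$20.72/kg


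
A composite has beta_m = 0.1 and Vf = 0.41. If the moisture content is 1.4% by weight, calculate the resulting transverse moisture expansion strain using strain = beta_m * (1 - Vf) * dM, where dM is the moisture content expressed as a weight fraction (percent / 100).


dM = 1.4/100 = 0.014
strain = beta_m * (1-Vf) * dM = 0.1 * 0.59 * 0.014 = 0.000826

0.000826


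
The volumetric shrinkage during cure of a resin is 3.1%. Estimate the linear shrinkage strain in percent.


Linear shrinkage ≈ vol_shrink/3 = 3.1/3 = 1.033%

1.033%


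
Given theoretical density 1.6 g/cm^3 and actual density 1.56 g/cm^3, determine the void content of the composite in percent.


Void% = (rho_theo - rho_actual)/rho_theo * 100 = (1.6 - 1.56)/1.6 * 100 = 2.5%

2.5%


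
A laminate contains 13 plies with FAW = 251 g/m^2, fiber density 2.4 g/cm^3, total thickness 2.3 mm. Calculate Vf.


Vf = n * FAW / (rho_f * h * 1000) = 13 * 251 / (2.4 * 2.3 * 1000) = 0.5911

0.5911


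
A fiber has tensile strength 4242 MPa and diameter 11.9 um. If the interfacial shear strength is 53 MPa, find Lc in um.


Lc = sigma_f * d / (2 * tau_i) = 4242 * 11.9 / (2 * 53) = 476.2 um

476.2 um


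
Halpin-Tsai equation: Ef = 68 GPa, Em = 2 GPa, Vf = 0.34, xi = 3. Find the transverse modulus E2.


eta = (Ef/Em - 1)/(Ef/Em + xi) = (34.0 - 1)/(34.0 + 3) = 0.8919
E2 = Em*(1+xi*eta*Vf)/(1-eta*Vf) = 5.48 GPa

5.48 GPa


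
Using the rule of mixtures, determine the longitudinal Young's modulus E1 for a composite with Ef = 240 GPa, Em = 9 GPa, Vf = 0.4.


E1 = Ef*Vf + Em*(1-Vf) = 240*0.4 + 9*0.6 = 101.4 GPa

101.4 GPa


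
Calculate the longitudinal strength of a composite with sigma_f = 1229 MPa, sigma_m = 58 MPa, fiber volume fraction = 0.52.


sigma_1 = sigma_f*Vf + sigma_m*(1-Vf) = 1229*0.52 + 58*0.48 = 666.9 MPa

666.9 MPa


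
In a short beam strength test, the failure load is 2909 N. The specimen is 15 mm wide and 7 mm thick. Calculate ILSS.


ILSS = 3F/(4bh) = 3*2909/(4*15*7) = 20.78 MPa

20.78 MPa


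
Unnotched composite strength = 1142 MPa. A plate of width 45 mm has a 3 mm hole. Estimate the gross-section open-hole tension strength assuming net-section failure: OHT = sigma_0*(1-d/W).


OHT = sigma_0*(1-d/W) = 1142*(1-3/45) = 1065.9 MPa

1065.9 MPa


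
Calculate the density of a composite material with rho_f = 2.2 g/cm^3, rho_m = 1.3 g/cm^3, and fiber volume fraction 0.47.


rho_c = rho_f*Vf + rho_m*(1-Vf) = 2.2*0.47 + 1.3*0.53 = 1.723 g/cm^3

1.723 g/cm^3


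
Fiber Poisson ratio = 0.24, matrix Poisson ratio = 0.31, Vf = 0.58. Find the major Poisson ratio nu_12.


nu_12 = nu_f*Vf + nu_m*(1-Vf) = 0.24*0.58 + 0.31*0.42 = 0.2694

0.2694


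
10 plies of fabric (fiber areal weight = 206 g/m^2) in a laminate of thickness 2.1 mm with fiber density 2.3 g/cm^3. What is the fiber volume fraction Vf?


Vf = n * FAW / (rho_f * h * 1000) = 10 * 206 / (2.3 * 2.1 * 1000) = 0.4265

0.4265


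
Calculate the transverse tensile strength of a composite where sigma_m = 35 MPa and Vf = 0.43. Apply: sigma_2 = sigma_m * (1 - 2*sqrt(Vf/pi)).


factor = 1 - 2*sqrt(0.43/pi) = 0.2601
sigma_2 = 35 * 0.2601 = 9.1 MPa

9.1 MPa


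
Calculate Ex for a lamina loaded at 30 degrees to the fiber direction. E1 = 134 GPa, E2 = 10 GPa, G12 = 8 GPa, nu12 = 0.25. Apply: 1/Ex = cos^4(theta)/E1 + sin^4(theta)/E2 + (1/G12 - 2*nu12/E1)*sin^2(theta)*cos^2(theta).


cos^4(30) = 0.5625, sin^4(30) = 0.0625, sin^2(30)*cos^2(30) = 0.1875
1/G12 - 2*nu12/E1 = 1/8 - 2*0.25/134 = 0.121269 GPa^-1
1/Ex = 0.5625/134 + 0.0625/10 + 0.121269*0.1875 = 0.0331856 GPa^-1
Ex = 30.13 GPa

30.13 GPa


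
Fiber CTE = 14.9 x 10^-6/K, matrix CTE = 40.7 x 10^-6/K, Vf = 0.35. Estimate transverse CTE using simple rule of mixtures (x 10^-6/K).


alpha_2 = alpha_f*Vf + alpha_m*(1-Vf) = 14.9*0.35 + 40.7*0.65 = 31.7 x 10^-6/K

31.7 x 10^-6/K


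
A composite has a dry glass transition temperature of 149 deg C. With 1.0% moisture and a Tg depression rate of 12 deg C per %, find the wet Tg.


Tg_wet = Tg_dry - k*moisture = 149 - 12*1.0 = 137.0 deg C

137.0 deg C


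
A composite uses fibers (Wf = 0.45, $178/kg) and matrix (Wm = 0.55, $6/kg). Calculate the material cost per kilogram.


Cost = cost_f*Wf + cost_m*Wm = 178*0.45 + 6*0.55 = $83.4/kg

$83.4/kg


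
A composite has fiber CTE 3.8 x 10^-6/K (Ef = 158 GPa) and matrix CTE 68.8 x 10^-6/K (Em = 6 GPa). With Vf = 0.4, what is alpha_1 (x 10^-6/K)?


E1 = Ef*Vf + Em*(1-Vf) = 66.8
alpha_1 = (alpha_f*Ef*Vf + alpha_m*Em*(1-Vf))/E1 = 7.3 x 10^-6/K

7.3 x 10^-6/K


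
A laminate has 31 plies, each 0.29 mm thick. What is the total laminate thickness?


h = n * t_ply = 31 * 0.29 = 8.99 mm

8.99 mm


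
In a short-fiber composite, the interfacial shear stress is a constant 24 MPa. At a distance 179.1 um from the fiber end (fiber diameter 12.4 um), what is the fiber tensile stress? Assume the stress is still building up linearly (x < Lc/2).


Force balance: sigma_f * (pi*d^2/4) = tau * (pi*d) * x  ->  sigma_f = 4 * tau * x / d
sigma_f = 4 * 24 * 179.1 / 12.4 = 1386.6 MPa

1386.6 MPa


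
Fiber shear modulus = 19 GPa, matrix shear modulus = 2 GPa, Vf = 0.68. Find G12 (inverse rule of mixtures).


1/G12 = Vf/Gf + (1-Vf)/Gm = 0.68/19 + 0.32/2
G12 = 5.11 GPa

5.11 GPa


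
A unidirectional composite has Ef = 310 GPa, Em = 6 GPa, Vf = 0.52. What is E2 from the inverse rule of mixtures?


1/E2 = Vf/Ef + (1-Vf)/Em = 0.52/310 + 0.48/6
E2 = 12.24 GPa

12.24 GPa


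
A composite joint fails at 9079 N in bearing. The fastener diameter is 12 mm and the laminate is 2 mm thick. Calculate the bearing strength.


sigma_br = F/(d*h) = 9079/(12*2) = 378.3 MPa

378.3 MPa


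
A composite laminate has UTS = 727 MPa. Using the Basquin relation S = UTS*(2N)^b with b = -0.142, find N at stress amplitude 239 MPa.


N = 0.5 * (S/UTS)^(1/b) = 0.5 * (239/727)^(1/-0.142) = 1262.8152 cycles

1262.8152 cycles


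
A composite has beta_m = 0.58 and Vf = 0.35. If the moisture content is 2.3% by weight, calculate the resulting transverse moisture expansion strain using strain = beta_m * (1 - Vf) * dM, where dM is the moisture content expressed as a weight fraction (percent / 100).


dM = 2.3/100 = 0.023
strain = beta_m * (1-Vf) * dM = 0.58 * 0.65 * 0.023 = 0.008671

0.008671


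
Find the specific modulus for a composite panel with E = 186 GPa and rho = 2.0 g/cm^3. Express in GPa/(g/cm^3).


Specific stiffness = E/rho = 186/2.0 = 93.0 GPa/(g/cm^3)

93.0 GPa/(g/cm^3)


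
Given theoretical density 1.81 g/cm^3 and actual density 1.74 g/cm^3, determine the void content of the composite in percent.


Void% = (rho_theo - rho_actual)/rho_theo * 100 = (1.81 - 1.74)/1.81 * 100 = 3.87%

3.87%


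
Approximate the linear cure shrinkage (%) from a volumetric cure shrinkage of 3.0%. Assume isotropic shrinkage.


Linear shrinkage ≈ vol_shrink/3 = 3.0/3 = 1.0%

1.0%


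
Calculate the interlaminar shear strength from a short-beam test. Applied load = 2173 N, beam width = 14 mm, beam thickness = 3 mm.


ILSS = 3F/(4bh) = 3*2173/(4*14*3) = 38.8 MPa

38.8 MPa


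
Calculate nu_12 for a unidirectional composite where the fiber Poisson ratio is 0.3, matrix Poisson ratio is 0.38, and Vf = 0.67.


nu_12 = nu_f*Vf + nu_m*(1-Vf) = 0.3*0.67 + 0.38*0.33 = 0.3264

0.3264


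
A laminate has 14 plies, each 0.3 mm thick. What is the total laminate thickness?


h = n * t_ply = 14 * 0.3 = 4.2 mm

4.2 mm


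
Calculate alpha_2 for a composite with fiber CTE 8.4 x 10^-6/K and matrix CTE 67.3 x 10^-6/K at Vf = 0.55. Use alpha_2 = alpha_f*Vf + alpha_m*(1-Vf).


alpha_2 = alpha_f*Vf + alpha_m*(1-Vf) = 8.4*0.55 + 67.3*0.45 = 34.9 x 10^-6/K

34.9 x 10^-6/K


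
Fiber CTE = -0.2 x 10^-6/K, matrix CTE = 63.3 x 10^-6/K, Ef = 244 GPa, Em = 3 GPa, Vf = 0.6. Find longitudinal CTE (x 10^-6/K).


E1 = Ef*Vf + Em*(1-Vf) = 147.6
alpha_1 = (alpha_f*Ef*Vf + alpha_m*Em*(1-Vf))/E1 = 0.32 x 10^-6/K

0.32 x 10^-6/K


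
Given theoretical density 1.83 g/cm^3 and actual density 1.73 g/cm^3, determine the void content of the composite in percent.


Void% = (rho_theo - rho_actual)/rho_theo * 100 = (1.83 - 1.73)/1.83 * 100 = 5.46%

5.46%


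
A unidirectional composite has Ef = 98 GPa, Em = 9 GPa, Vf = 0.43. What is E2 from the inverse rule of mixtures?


1/E2 = Vf/Ef + (1-Vf)/Em = 0.43/98 + 0.57/9
E2 = 14.77 GPa

14.77 GPa


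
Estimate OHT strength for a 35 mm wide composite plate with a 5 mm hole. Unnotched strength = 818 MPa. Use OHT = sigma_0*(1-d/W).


OHT = sigma_0*(1-d/W) = 818*(1-5/35) = 701.1 MPa

701.1 MPa


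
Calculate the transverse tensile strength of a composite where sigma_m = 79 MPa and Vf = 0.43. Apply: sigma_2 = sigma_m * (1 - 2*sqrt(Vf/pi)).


factor = 1 - 2*sqrt(0.43/pi) = 0.2601
sigma_2 = 79 * 0.2601 = 20.55 MPa

20.55 MPa


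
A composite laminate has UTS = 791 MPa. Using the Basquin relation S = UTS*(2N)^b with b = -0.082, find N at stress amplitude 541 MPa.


N = 0.5 * (S/UTS)^(1/b) = 0.5 * (541/791)^(1/-0.082) = 51.3939 cycles

51.3939 cycles


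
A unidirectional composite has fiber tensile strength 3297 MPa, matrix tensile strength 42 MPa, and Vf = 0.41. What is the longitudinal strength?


sigma_1 = sigma_f*Vf + sigma_m*(1-Vf) = 3297*0.41 + 42*0.59 = 1376.6 MPa

1376.6 MPa


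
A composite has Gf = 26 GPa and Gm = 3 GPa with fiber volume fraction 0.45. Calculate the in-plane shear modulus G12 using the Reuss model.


1/G12 = Vf/Gf + (1-Vf)/Gm = 0.45/26 + 0.55/3
G12 = 4.98 GPa

4.98 GPa


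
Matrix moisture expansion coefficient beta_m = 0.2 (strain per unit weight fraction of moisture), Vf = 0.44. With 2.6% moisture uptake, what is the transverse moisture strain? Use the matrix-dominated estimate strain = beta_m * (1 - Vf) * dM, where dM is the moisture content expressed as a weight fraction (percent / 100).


dM = 2.6/100 = 0.026
strain = beta_m * (1-Vf) * dM = 0.2 * 0.56 * 0.026 = 0.002912

0.002912


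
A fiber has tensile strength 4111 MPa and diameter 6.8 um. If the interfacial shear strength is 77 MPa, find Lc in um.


Lc = sigma_f * d / (2 * tau_i) = 4111 * 6.8 / (2 * 77) = 181.5 um

181.5 um


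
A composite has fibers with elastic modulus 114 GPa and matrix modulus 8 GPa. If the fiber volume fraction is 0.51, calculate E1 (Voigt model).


E1 = Ef*Vf + Em*(1-Vf) = 114*0.51 + 8*0.49 = 62.06 GPa

62.06 GPa


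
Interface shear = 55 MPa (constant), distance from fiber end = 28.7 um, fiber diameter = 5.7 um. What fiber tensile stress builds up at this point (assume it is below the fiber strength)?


Force balance: sigma_f * (pi*d^2/4) = tau * (pi*d) * x  ->  sigma_f = 4 * tau * x / d
sigma_f = 4 * 55 * 28.7 / 5.7 = 1107.7 MPa

1107.7 MPa


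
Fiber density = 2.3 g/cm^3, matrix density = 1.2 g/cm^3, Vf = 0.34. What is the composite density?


rho_c = rho_f*Vf + rho_m*(1-Vf) = 2.3*0.34 + 1.2*0.66 = 1.574 g/cm^3

1.574 g/cm^3


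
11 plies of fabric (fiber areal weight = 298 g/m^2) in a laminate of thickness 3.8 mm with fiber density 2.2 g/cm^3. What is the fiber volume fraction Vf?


Vf = n * FAW / (rho_f * h * 1000) = 11 * 298 / (2.2 * 3.8 * 1000) = 0.3921

0.3921


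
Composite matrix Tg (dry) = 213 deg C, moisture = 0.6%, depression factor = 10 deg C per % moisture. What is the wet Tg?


Tg_wet = Tg_dry - k*moisture = 213 - 10*0.6 = 207.0 deg C

207.0 deg C


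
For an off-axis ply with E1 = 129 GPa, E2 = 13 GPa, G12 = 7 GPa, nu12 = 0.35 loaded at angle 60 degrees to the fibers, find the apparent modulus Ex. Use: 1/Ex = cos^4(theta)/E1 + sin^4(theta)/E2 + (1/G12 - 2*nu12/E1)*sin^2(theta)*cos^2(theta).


cos^4(60) = 0.0625, sin^4(60) = 0.5625, sin^2(60)*cos^2(60) = 0.1875
1/G12 - 2*nu12/E1 = 1/7 - 2*0.35/129 = 0.137431 GPa^-1
1/Ex = 0.0625/129 + 0.5625/13 + 0.137431*0.1875 = 0.069522 GPa^-1
Ex = 14.38 GPa

14.38 GPa


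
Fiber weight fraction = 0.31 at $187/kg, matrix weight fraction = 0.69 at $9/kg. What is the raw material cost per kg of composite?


Cost = cost_f*Wf + cost_m*Wm = 187*0.31 + 9*0.69 = $64.18/kg

$64.18/kg


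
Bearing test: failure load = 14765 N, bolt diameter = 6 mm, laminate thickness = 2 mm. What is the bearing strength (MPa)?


sigma_br = F/(d*h) = 14765/(6*2) = 1230.4 MPa

1230.4 MPa


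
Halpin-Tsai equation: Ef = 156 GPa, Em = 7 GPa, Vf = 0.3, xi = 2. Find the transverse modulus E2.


eta = (Ef/Em - 1)/(Ef/Em + xi) = (22.2857 - 1)/(22.2857 + 2) = 0.8765
E2 = Em*(1+xi*eta*Vf)/(1-eta*Vf) = 14.49 GPa

14.49 GPa


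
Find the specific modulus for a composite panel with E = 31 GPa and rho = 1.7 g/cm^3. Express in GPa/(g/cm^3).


Specific stiffness = E/rho = 31/1.7 = 18.2 GPa/(g/cm^3)

18.2 GPa/(g/cm^3)


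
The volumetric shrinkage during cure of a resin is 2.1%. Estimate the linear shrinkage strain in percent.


Linear shrinkage ≈ vol_shrink/3 = 2.1/3 = 0.7%

0.7%


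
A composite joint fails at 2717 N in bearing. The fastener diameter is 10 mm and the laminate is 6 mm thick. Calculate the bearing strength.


sigma_br = F/(d*h) = 2717/(10*6) = 45.3 MPa

45.3 MPa


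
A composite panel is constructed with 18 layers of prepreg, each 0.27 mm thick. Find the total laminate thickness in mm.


h = n * t_ply = 18 * 0.27 = 4.86 mm

4.86 mm


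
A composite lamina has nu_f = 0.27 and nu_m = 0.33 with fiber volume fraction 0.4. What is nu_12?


nu_12 = nu_f*Vf + nu_m*(1-Vf) = 0.27*0.4 + 0.33*0.6 = 0.306

0.306


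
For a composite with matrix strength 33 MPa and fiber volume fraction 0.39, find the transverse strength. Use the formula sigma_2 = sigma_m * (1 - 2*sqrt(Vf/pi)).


factor = 1 - 2*sqrt(0.39/pi) = 0.2953
sigma_2 = 33 * 0.2953 = 9.75 MPa

9.75 MPa


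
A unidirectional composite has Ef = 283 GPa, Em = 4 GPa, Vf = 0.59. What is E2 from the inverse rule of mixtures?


1/E2 = Vf/Ef + (1-Vf)/Em = 0.59/283 + 0.41/4
E2 = 9.56 GPa

9.56 GPa


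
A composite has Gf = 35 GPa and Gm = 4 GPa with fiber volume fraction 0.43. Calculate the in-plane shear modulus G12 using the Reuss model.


1/G12 = Vf/Gf + (1-Vf)/Gm = 0.43/35 + 0.57/4
G12 = 6.46 GPa

6.46 GPa


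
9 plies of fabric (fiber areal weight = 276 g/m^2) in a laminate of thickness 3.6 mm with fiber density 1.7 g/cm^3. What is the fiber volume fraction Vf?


Vf = n * FAW / (rho_f * h * 1000) = 9 * 276 / (1.7 * 3.6 * 1000) = 0.4059

0.4059


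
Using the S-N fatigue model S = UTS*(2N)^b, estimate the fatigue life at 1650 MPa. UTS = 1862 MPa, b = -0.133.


N = 0.5 * (S/UTS)^(1/b) = 0.5 * (1650/1862)^(1/-0.133) = 1.2407 cycles

1.2407 cycles


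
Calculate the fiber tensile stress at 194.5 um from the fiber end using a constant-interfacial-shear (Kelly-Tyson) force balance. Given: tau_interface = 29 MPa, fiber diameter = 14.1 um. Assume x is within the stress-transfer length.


Force balance: sigma_f * (pi*d^2/4) = tau * (pi*d) * x  ->  sigma_f = 4 * tau * x / d
sigma_f = 4 * 29 * 194.5 / 14.1 = 1600.1 MPa

1600.1 MPa
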